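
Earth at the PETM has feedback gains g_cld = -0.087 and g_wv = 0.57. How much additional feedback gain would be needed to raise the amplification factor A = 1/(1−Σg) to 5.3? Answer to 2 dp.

0.33

Current total gain = 0.483.
Target gain for A = 5.3: g* = 1 − 1/5.3 = 0.8113.
Additional gain needed = 0.8113 − 0.483 = 0.33.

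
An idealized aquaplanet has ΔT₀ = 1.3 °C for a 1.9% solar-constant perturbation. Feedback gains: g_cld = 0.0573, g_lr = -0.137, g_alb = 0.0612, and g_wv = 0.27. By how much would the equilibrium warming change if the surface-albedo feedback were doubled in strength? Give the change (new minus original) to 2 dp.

0.15 °C

Original: g = 0.2515, ΔT = 1.3/(1−0.2515) = 1.7368 °C.
With doubled surface-albedo: g' = 0.3127, ΔT' = 1.3/(1−0.3127) = 1.8915 °C.
Change = 1.8915 − 1.7368 = 0.15 °C.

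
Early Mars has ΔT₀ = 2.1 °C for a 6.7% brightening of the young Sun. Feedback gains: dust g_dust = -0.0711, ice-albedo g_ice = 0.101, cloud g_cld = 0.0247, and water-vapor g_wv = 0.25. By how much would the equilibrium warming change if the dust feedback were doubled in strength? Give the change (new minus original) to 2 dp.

-0.28 °C

Original: g = 0.3046, ΔT = 2.1/(1−0.3046) = 3.0198 °C.
With doubled dust: g' = 0.2335, ΔT' = 2.1/(1−0.2335) = 2.7397 °C.
Change = 2.7397 − 3.0198 = -0.28 °C.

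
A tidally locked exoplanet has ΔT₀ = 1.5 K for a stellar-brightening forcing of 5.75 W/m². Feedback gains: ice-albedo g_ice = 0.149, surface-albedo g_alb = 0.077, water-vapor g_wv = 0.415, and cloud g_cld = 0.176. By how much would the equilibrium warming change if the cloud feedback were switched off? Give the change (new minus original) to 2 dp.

-4.02 K

Original: g = 0.817, ΔT = 1.5/(1−0.817) = 8.1967 K.
Without cloud: g' = 0.641, ΔT' = 1.5/(1−0.641) = 4.1783 K.
Change = 4.1783 − 8.1967 = -4.02 K.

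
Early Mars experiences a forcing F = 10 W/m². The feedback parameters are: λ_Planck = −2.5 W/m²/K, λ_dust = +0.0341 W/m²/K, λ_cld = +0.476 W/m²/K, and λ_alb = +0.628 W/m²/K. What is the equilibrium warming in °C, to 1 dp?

Net feedback parameter λ = (−2.5) + (+0.0341) + (+0.476) + (+0.628) = -1.3619 W/m²/K.
ΔT = −F/λ = −10/(-1.3619) = 7.3 °C.

7.3 °C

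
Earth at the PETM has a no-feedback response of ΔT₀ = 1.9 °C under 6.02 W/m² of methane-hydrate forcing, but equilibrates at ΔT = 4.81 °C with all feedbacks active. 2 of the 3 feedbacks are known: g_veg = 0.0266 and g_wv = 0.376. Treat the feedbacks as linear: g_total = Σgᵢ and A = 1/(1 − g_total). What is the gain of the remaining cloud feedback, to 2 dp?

Amplification A = ΔT/ΔT₀ = 4.81/1.9 = 2.532.
Total gain g = 1 − 1/A = 1 − 1/2.532 = 0.6051.
Known gains sum to 0.0266 + 0.376 = 0.4026.
g_cld = 0.6051 − 0.4026 = 0.20.

0.20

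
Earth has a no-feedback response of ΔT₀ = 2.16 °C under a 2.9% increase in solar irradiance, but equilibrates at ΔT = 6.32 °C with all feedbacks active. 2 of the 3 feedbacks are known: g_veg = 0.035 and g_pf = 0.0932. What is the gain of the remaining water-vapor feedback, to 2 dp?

0.53

Amplification A = ΔT/ΔT₀ = 6.32/2.16 = 2.926.
Total gain g = 1 − 1/A = 1 − 1/2.926 = 0.6582.
Known gains sum to 0.035 + 0.0932 = 0.1282.
g_wv = 0.6582 − 0.1282 = 0.53.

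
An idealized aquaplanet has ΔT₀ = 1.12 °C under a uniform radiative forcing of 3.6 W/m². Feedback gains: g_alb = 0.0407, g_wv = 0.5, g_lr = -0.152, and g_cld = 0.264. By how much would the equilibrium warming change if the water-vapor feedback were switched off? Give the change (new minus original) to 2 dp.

Original: g = 0.6527, ΔT = 1.12/(1−0.6527) = 3.2249 °C.
Without water-vapor: g' = 0.1527, ΔT' = 1.12/(1−0.1527) = 1.3218 °C.
Change = 1.3218 − 3.2249 = -1.90 °C.

-1.90 °C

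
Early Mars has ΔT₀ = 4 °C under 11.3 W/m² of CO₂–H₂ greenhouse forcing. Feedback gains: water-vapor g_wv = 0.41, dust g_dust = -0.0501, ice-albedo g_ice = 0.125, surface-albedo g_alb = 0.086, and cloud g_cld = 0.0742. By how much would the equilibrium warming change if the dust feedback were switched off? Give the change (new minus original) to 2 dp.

1.85 °C

Original: g = 0.6451, ΔT = 4/(1−0.6451) = 11.2708 °C.
Without dust: g' = 0.6952, ΔT' = 4/(1−0.6952) = 13.1234 °C.
Change = 13.1234 − 11.2708 = 1.85 °C.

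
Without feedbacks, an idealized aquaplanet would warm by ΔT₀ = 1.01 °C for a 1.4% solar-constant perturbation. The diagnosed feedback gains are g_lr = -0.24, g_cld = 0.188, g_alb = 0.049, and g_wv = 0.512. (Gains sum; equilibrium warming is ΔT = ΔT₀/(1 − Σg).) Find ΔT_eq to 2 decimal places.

2.06 °C

Total gain g = -0.24 + 0.188 + 0.049 + 0.512 = 0.509.
Amplification A = 1/(1 − 0.509) = 2.037.
ΔT = 1.01 × 2.037 = 2.06 °C.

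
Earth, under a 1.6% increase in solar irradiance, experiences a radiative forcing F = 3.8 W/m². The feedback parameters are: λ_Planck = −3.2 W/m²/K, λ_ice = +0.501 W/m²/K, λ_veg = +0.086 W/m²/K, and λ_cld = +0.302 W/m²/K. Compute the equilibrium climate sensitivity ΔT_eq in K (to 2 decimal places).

Net feedback parameter λ = (−3.2) + (+0.501) + (+0.086) + (+0.302) = -2.311 W/m²/K.
ΔT = −F/λ = −3.8/(-2.311) = 1.64 K.

1.64 K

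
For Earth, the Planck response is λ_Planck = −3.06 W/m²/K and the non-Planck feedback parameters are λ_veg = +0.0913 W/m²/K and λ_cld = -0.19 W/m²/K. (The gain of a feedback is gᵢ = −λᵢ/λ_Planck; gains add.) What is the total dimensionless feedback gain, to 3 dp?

-0.032

Convert to gains: g_veg = 0.0913/3.06 = 0.02984; g_cld = -0.19/3.06 = -0.06209.
Total gain g = -0.03225.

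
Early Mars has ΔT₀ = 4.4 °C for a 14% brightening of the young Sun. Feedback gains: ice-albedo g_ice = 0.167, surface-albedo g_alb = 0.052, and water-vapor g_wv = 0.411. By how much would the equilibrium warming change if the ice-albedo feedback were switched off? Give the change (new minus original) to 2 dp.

-3.70 °C

Original: g = 0.63, ΔT = 4.4/(1−0.63) = 11.8919 °C.
Without ice-albedo: g' = 0.463, ΔT' = 4.4/(1−0.463) = 8.1937 °C.
Change = 8.1937 − 11.8919 = -3.70 °C.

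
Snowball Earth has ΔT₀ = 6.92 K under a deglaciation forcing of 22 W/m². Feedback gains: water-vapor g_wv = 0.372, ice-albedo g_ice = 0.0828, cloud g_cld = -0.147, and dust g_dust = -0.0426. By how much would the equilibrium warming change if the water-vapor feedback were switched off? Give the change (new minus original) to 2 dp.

Original: g = 0.2652, ΔT = 6.92/(1−0.2652) = 9.4175 K.
Without water-vapor: g' = -0.1068, ΔT' = 6.92/(1+0.1068) = 6.2523 K.
Change = 6.2523 − 9.4175 = -3.17 K.

-3.17 K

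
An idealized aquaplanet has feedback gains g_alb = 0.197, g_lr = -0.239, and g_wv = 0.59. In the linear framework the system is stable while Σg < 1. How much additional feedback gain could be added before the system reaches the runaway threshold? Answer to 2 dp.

Current total gain = 0.197 − 0.239 + 0.59 = 0.548.
Margin to runaway = 1 − 0.548 = 0.45.

0.45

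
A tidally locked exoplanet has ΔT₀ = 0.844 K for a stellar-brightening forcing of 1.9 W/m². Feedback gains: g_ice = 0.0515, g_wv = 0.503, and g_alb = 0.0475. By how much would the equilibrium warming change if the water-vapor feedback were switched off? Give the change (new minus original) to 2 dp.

-1.18 K

Original: g = 0.602, ΔT = 0.844/(1−0.602) = 2.1206 K.
Without water-vapor: g' = 0.099, ΔT' = 0.844/(1−0.099) = 0.9367 K.
Change = 0.9367 − 2.1206 = -1.18 K.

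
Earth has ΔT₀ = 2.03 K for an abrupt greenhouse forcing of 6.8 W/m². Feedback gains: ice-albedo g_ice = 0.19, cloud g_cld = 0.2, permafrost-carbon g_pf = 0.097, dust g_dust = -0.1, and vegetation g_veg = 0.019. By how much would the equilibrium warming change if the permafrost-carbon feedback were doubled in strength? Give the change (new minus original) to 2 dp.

0.67 K

Original: g = 0.406, ΔT = 2.03/(1−0.406) = 3.4175 K.
With doubled permafrost-carbon: g' = 0.503, ΔT' = 2.03/(1−0.503) = 4.0845 K.
Change = 4.0845 − 3.4175 = 0.67 K.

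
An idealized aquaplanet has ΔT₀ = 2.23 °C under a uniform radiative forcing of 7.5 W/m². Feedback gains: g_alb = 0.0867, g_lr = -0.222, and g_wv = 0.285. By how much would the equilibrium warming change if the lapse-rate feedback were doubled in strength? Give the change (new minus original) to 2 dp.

Original: g = 0.1497, ΔT = 2.23/(1−0.1497) = 2.6226 °C.
With doubled lapse-rate: g' = -0.0723, ΔT' = 2.23/(1+0.0723) = 2.0796 °C.
Change = 2.0796 − 2.6226 = -0.54 °C.

-0.54 °C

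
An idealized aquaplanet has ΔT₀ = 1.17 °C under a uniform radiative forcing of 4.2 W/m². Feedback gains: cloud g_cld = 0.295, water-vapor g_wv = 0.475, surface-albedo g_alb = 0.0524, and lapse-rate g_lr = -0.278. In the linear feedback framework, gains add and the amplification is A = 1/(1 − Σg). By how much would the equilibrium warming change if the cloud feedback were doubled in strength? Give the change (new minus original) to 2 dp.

Original: g = 0.5444, ΔT = 1.17/(1−0.5444) = 2.5680 °C.
With doubled cloud: g' = 0.8394, ΔT' = 1.17/(1−0.8394) = 7.2852 °C.
Change = 7.2852 − 2.5680 = 4.72 °C.

4.72 °C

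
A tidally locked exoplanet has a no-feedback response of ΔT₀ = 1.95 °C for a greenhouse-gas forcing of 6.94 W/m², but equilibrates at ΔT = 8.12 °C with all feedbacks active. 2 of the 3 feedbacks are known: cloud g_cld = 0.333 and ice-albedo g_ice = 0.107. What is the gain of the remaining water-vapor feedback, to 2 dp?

0.32

Amplification A = ΔT/ΔT₀ = 8.12/1.95 = 4.164.
Total gain g = 1 − 1/A = 1 − 1/4.164 = 0.7598.
Known gains sum to 0.333 + 0.107 = 0.44.
g_wv = 0.7598 − 0.44 = 0.32.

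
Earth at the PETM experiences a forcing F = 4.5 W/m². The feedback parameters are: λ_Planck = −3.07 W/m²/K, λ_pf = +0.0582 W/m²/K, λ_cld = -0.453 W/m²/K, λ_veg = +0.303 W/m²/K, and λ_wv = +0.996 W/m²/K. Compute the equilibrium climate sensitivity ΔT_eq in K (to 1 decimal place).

2.1 K

Net feedback parameter λ = (−3.07) + (+0.0582) + (-0.453) + (+0.303) + (+0.996) = -2.1658 W/m²/K.
ΔT = −F/λ = −4.5/(-2.1658) = 2.1 K.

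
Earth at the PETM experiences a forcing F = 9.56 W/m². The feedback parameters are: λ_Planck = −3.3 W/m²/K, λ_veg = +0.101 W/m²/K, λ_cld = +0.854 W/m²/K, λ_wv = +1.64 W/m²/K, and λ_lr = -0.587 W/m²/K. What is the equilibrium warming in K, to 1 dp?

Net feedback parameter λ = (−3.3) + (+0.101) + (+0.854) + (+1.64) + (-0.587) = -1.292 W/m²/K.
ΔT = −F/λ = −9.56/(-1.292) = 7.4 K.

7.4 K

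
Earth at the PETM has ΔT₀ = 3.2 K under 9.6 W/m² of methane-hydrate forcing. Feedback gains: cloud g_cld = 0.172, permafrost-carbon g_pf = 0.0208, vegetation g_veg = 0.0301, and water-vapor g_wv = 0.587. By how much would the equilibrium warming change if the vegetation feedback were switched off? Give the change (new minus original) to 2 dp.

Original: g = 0.8099, ΔT = 3.2/(1−0.8099) = 16.8332 K.
Without vegetation: g' = 0.7798, ΔT' = 3.2/(1−0.7798) = 14.5322 K.
Change = 14.5322 − 16.8332 = -2.30 K.

-2.30 K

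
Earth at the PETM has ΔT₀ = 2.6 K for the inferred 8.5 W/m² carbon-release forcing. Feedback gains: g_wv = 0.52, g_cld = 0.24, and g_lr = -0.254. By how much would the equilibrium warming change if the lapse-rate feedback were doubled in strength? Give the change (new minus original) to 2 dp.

-1.79 K

Original: g = 0.506, ΔT = 2.6/(1−0.506) = 5.2632 K.
With doubled lapse-rate: g' = 0.252, ΔT' = 2.6/(1−0.252) = 3.4759 K.
Change = 3.4759 − 5.2632 = -1.79 K.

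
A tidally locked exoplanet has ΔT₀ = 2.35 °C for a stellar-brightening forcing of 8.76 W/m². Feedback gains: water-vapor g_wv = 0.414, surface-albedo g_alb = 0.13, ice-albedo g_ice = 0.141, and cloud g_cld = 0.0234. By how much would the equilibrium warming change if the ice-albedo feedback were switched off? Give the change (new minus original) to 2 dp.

Original: g = 0.7084, ΔT = 2.35/(1−0.7084) = 8.0590 °C.
Without ice-albedo: g' = 0.5674, ΔT' = 2.35/(1−0.5674) = 5.4323 °C.
Change = 5.4323 − 8.0590 = -2.63 °C.

-2.63 °C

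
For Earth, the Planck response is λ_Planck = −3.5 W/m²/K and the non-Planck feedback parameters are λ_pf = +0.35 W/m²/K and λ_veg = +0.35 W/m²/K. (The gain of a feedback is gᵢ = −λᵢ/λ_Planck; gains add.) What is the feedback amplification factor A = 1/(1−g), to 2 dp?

Convert to gains: g_pf = 0.35/3.5 = 0.1; g_veg = 0.35/3.5 = 0.1.
Total gain g = 0.2.
A = 1/(1 − 0.2) = 1.25.

1.25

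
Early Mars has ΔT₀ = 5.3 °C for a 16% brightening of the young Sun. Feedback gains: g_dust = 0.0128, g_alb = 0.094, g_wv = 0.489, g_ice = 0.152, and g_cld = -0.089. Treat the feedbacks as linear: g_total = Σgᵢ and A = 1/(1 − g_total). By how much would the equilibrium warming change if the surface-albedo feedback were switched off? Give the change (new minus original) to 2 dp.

-3.36 °C

Original: g = 0.6588, ΔT = 5.3/(1−0.6588) = 15.5334 °C.
Without surface-albedo: g' = 0.5648, ΔT' = 5.3/(1−0.5648) = 12.1783 °C.
Change = 12.1783 − 15.5334 = -3.36 °C.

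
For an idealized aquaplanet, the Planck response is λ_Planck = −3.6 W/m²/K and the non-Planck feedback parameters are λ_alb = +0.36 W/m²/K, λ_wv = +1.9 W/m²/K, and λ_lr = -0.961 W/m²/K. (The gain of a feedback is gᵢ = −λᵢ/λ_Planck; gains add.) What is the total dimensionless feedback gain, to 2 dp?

0.36

Convert to gains: g_alb = 0.36/3.6 = 0.1; g_wv = 1.9/3.6 = 0.5278; g_lr = -0.961/3.6 = -0.2669.
Total gain g = 0.3609.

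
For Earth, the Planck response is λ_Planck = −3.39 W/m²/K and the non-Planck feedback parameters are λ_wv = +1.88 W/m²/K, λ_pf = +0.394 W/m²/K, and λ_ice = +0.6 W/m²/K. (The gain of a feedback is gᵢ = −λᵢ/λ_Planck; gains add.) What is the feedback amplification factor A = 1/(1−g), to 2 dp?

Convert to gains: g_wv = 1.88/3.39 = 0.5546; g_pf = 0.394/3.39 = 0.1162; g_ice = 0.6/3.39 = 0.177.
Total gain g = 0.8478.
A = 1/(1 − 0.8478) = 6.57.

6.57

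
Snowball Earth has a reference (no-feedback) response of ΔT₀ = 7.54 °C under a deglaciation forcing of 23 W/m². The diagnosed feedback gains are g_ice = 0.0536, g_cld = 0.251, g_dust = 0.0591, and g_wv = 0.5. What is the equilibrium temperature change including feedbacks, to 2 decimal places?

55.32 °C

Total gain g = 0.0536 + 0.251 + 0.0591 + 0.5 = 0.8637.
Amplification A = 1/(1 − 0.8637) = 7.337.
ΔT = 7.54 × 7.337 = 55.32 °C.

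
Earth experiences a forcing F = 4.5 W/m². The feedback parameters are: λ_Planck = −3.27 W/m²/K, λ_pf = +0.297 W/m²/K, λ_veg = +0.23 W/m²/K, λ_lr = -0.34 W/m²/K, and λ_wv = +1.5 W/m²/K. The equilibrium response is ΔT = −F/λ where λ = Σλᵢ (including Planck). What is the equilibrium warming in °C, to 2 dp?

2.84 °C

Net feedback parameter λ = (−3.27) + (+0.297) + (+0.23) + (-0.34) + (+1.5) = -1.583 W/m²/K.
ΔT = −F/λ = −4.5/(-1.583) = 2.84 °C.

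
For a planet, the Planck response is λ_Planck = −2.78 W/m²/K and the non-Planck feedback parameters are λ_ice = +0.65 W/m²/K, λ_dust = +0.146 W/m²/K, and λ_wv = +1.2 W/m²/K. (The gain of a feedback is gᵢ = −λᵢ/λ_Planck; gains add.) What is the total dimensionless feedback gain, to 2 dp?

Convert to gains: g_ice = 0.65/2.78 = 0.2338; g_dust = 0.146/2.78 = 0.05252; g_wv = 1.2/2.78 = 0.4317.
Total gain g = 0.71802.

0.72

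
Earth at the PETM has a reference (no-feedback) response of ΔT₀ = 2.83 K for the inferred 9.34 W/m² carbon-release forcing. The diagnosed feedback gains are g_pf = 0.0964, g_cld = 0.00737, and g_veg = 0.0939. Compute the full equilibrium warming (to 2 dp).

Total gain g = 0.0964 + 0.00737 + 0.0939 = 0.19767.
Amplification A = 1/(1 − 0.19767) = 1.246.
ΔT = 2.83 × 1.246 = 3.53 K.

3.53 K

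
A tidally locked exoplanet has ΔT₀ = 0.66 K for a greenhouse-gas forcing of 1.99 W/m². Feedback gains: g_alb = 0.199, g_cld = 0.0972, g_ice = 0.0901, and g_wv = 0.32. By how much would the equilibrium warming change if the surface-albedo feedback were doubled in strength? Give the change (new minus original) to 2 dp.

4.72 K

Original: g = 0.7063, ΔT = 0.66/(1−0.7063) = 2.2472 K.
With doubled surface-albedo: g' = 0.9053, ΔT' = 0.66/(1−0.9053) = 6.9694 K.
Change = 6.9694 − 2.2472 = 4.72 K.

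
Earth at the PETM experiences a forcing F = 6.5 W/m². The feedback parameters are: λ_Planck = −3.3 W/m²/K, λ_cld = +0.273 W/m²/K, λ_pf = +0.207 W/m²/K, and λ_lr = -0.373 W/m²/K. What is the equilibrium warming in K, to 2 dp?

Net feedback parameter λ = (−3.3) + (+0.273) + (+0.207) + (-0.373) = -3.193 W/m²/K.
ΔT = −F/λ = −6.5/(-3.193) = 2.04 K.

2.04 K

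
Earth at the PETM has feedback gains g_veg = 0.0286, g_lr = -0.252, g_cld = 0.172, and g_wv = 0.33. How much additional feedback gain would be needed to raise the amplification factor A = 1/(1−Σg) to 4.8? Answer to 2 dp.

Current total gain = 0.2786.
Target gain for A = 4.8: g* = 1 − 1/4.8 = 0.7917.
Additional gain needed = 0.7917 − 0.2786 = 0.51.

0.51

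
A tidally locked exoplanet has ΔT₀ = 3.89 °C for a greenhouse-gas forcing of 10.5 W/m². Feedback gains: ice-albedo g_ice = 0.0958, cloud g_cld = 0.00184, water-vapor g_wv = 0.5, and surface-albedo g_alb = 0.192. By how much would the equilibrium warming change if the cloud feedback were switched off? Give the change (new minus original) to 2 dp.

-0.16 °C

Original: g = 0.78964, ΔT = 3.89/(1−0.78964) = 18.4921 °C.
Without cloud: g' = 0.7878, ΔT' = 3.89/(1−0.7878) = 18.3318 °C.
Change = 18.3318 − 18.4921 = -0.16 °C.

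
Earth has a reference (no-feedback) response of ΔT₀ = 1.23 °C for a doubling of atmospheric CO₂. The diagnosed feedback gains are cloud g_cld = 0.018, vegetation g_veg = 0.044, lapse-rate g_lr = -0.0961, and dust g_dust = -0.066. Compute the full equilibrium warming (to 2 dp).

1.12 °C

Total gain g = 0.018 + 0.044 − 0.0961 − 0.066 = -0.1001.
Amplification A = 1/(1 + 0.1001) = 0.909.
ΔT = 1.23 × 0.909 = 1.12 °C.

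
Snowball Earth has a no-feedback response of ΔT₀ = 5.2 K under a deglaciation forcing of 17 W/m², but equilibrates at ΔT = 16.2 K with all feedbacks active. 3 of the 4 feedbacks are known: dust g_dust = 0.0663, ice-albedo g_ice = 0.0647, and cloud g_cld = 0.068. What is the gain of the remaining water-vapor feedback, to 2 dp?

Amplification A = ΔT/ΔT₀ = 16.2/5.2 = 3.115.
Total gain g = 1 − 1/A = 1 − 1/3.115 = 0.679.
Known gains sum to 0.0663 + 0.0647 + 0.068 = 0.199.
g_wv = 0.679 − 0.199 = 0.48.

0.48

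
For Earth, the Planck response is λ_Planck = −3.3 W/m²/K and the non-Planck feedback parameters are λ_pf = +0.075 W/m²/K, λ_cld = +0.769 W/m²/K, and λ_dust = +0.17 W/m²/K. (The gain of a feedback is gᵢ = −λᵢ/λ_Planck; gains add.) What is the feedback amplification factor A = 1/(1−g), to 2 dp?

1.44

Convert to gains: g_pf = 0.075/3.3 = 0.02273; g_cld = 0.769/3.3 = 0.233; g_dust = 0.17/3.3 = 0.05152.
Total gain g = 0.30725.
A = 1/(1 − 0.30725) = 1.44.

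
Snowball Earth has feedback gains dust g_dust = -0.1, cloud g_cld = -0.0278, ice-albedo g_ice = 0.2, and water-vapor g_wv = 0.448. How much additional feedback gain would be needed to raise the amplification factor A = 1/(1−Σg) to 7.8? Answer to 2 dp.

Current total gain = 0.5202.
Target gain for A = 7.8: g* = 1 − 1/7.8 = 0.8718.
Additional gain needed = 0.8718 − 0.5202 = 0.35.

0.35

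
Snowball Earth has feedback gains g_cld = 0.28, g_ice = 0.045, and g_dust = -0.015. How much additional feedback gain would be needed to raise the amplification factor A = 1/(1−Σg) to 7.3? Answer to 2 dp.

0.55

Current total gain = 0.31.
Target gain for A = 7.3: g* = 1 − 1/7.3 = 0.863.
Additional gain needed = 0.863 − 0.31 = 0.55.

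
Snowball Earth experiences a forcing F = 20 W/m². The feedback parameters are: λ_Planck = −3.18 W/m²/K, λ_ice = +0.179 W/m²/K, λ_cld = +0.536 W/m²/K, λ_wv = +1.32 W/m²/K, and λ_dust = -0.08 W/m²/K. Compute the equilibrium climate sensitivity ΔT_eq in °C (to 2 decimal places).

Net feedback parameter λ = (−3.18) + (+0.179) + (+0.536) + (+1.32) + (-0.08) = -1.225 W/m²/K.
ΔT = −F/λ = −20/(-1.225) = 16.33 °C.

16.33 °C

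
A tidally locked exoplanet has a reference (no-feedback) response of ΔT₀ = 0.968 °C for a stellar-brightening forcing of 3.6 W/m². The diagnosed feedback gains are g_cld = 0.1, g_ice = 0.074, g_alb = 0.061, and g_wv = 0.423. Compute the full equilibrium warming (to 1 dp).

2.8 °C

Total gain g = 0.1 + 0.074 + 0.061 + 0.423 = 0.658.
Amplification A = 1/(1 − 0.658) = 2.924.
ΔT = 0.968 × 2.924 = 2.8 °C.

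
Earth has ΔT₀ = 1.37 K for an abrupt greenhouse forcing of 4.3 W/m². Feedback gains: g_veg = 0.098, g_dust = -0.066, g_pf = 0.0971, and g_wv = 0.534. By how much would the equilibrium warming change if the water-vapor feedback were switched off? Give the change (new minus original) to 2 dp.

Original: g = 0.6631, ΔT = 1.37/(1−0.6631) = 4.0665 K.
Without water-vapor: g' = 0.1291, ΔT' = 1.37/(1−0.1291) = 1.5731 K.
Change = 1.5731 − 4.0665 = -2.49 K.

-2.49 K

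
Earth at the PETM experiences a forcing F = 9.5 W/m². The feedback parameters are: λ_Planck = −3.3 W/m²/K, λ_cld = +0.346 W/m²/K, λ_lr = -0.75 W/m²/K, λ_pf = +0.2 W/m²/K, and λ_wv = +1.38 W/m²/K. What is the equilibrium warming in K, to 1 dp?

4.5 K

Net feedback parameter λ = (−3.3) + (+0.346) + (-0.75) + (+0.2) + (+1.38) = -2.124 W/m²/K.
ΔT = −F/λ = −9.5/(-2.124) = 4.5 K.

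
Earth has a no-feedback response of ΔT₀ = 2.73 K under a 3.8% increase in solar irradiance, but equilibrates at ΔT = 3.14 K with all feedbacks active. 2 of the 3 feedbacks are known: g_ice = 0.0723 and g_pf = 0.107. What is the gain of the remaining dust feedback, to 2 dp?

-0.05

Amplification A = ΔT/ΔT₀ = 3.14/2.73 = 1.15.
Total gain g = 1 − 1/A = 1 − 1/1.15 = 0.1304.
Known gains sum to 0.0723 + 0.107 = 0.1793.
g_dust = 0.1304 − 0.1793 = -0.05.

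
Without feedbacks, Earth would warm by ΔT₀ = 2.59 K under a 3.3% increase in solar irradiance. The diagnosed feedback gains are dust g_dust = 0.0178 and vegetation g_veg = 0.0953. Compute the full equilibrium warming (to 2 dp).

Total gain g = 0.0178 + 0.0953 = 0.1131.
Amplification A = 1/(1 − 0.1131) = 1.128.
ΔT = 2.59 × 1.128 = 2.92 K.

2.92 K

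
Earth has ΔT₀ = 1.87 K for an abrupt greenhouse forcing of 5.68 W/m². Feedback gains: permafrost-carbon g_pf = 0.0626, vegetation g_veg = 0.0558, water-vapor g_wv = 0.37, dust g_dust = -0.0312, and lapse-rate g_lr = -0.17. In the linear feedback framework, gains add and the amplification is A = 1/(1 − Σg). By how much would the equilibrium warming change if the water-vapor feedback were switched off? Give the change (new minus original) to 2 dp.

-0.90 K

Original: g = 0.2872, ΔT = 1.87/(1−0.2872) = 2.6235 K.
Without water-vapor: g' = -0.0828, ΔT' = 1.87/(1+0.0828) = 1.7270 K.
Change = 1.7270 − 2.6235 = -0.90 K.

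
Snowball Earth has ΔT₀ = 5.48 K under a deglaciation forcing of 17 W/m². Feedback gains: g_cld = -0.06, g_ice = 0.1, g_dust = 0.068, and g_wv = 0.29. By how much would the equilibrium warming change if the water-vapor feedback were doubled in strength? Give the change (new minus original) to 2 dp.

8.46 K

Original: g = 0.398, ΔT = 5.48/(1−0.398) = 9.1030 K.
With doubled water-vapor: g' = 0.688, ΔT' = 5.48/(1−0.688) = 17.5641 K.
Change = 17.5641 − 9.1030 = 8.46 K.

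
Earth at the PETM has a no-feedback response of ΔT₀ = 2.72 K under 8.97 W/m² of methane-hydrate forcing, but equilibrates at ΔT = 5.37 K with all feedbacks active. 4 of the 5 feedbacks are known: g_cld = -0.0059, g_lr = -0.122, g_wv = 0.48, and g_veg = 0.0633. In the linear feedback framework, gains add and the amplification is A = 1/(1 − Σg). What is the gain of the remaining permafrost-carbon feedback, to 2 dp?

Amplification A = ΔT/ΔT₀ = 5.37/2.72 = 1.974.
Total gain g = 1 − 1/A = 1 − 1/1.974 = 0.4934.
Known gains sum to -0.0059 − 0.122 + 0.48 + 0.0633 = 0.4154.
g_pf = 0.4934 − 0.4154 = 0.08.

0.08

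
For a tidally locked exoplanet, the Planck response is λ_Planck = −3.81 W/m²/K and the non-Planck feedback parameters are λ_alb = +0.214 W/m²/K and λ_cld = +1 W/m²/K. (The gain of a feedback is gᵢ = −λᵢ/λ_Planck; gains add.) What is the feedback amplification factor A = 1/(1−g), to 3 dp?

1.468

Convert to gains: g_alb = 0.214/3.81 = 0.05617; g_cld = 1/3.81 = 0.2625.
Total gain g = 0.31867.
A = 1/(1 − 0.31867) = 1.468.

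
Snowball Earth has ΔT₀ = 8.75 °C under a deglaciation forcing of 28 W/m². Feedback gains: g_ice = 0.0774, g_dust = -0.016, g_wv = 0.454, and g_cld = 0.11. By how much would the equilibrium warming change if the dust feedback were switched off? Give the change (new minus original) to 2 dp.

Original: g = 0.6254, ΔT = 8.75/(1−0.6254) = 23.3582 °C.
Without dust: g' = 0.6414, ΔT' = 8.75/(1−0.6414) = 24.4004 °C.
Change = 24.4004 − 23.3582 = 1.04 °C.

1.04 °C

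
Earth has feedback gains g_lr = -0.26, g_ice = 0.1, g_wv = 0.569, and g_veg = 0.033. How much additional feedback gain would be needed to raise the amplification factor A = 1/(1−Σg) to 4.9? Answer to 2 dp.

Current total gain = 0.442.
Target gain for A = 4.9: g* = 1 − 1/4.9 = 0.7959.
Additional gain needed = 0.7959 − 0.442 = 0.35.

0.35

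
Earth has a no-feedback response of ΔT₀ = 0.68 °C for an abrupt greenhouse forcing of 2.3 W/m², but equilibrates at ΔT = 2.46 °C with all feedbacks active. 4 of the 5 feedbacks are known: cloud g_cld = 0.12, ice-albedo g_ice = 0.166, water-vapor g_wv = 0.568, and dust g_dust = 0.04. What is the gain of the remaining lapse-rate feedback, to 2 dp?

Amplification A = ΔT/ΔT₀ = 2.46/0.68 = 3.618.
Total gain g = 1 − 1/A = 1 − 1/3.618 = 0.7236.
Known gains sum to 0.12 + 0.166 + 0.568 + 0.04 = 0.894.
g_lr = 0.7236 − 0.894 = -0.17.

-0.17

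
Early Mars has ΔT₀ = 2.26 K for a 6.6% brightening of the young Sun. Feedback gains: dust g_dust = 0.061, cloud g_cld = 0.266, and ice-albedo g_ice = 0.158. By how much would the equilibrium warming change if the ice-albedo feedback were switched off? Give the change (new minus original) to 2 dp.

Original: g = 0.485, ΔT = 2.26/(1−0.485) = 4.3883 K.
Without ice-albedo: g' = 0.327, ΔT' = 2.26/(1−0.327) = 3.3581 K.
Change = 3.3581 − 4.3883 = -1.03 K.

-1.03 K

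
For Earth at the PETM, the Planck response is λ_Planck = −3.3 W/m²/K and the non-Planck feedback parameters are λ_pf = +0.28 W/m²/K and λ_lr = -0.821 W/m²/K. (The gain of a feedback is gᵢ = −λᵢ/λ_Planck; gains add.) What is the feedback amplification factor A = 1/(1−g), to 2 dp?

0.86

Convert to gains: g_pf = 0.28/3.3 = 0.08485; g_lr = -0.821/3.3 = -0.2488.
Total gain g = -0.16395.
A = 1/(1 + 0.16395) = 0.86.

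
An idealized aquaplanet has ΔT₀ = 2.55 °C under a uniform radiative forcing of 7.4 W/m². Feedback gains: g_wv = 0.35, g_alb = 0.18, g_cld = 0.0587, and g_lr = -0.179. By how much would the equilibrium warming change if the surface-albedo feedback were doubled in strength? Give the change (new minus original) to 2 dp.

1.90 °C

Original: g = 0.4097, ΔT = 2.55/(1−0.4097) = 4.3198 °C.
With doubled surface-albedo: g' = 0.5897, ΔT' = 2.55/(1−0.5897) = 6.2150 °C.
Change = 6.2150 − 4.3198 = 1.90 °C.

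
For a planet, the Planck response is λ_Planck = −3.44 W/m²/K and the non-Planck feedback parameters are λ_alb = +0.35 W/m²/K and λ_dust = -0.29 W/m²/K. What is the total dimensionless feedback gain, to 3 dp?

Convert to gains: g_alb = 0.35/3.44 = 0.1017; g_dust = -0.29/3.44 = -0.0843.
Total gain g = 0.0174.

0.017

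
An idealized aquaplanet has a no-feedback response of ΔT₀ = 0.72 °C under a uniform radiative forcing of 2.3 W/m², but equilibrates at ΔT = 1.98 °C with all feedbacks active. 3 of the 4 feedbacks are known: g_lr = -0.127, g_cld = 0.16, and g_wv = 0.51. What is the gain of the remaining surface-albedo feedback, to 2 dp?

Amplification A = ΔT/ΔT₀ = 1.98/0.72 = 2.75.
Total gain g = 1 − 1/A = 1 − 1/2.75 = 0.6364.
Known gains sum to -0.127 + 0.16 + 0.51 = 0.543.
g_alb = 0.6364 − 0.543 = 0.09.

0.09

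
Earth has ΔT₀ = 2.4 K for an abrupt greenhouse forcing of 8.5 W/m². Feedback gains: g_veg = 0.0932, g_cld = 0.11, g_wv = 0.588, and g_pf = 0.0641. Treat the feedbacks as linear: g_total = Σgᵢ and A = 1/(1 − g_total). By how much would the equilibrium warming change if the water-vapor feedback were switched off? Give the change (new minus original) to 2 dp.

-13.31 K

Original: g = 0.8553, ΔT = 2.4/(1−0.8553) = 16.5860 K.
Without water-vapor: g' = 0.2673, ΔT' = 2.4/(1−0.2673) = 3.2756 K.
Change = 3.2756 − 16.5860 = -13.31 K.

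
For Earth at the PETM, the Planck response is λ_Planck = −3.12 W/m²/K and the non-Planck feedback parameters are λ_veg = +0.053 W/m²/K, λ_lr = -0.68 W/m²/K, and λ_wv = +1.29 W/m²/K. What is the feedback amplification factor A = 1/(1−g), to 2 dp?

Convert to gains: g_veg = 0.053/3.12 = 0.01699; g_lr = -0.68/3.12 = -0.2179; g_wv = 1.29/3.12 = 0.4135.
Total gain g = 0.21259.
A = 1/(1 − 0.21259) = 1.27.

1.27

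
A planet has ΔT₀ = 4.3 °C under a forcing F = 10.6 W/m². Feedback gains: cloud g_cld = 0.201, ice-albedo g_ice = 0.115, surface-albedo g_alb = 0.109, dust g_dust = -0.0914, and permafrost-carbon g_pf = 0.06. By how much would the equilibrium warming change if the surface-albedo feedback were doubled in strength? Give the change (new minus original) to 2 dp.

Original: g = 0.3936, ΔT = 4.3/(1−0.3936) = 7.0910 °C.
With doubled surface-albedo: g' = 0.5026, ΔT' = 4.3/(1−0.5026) = 8.6450 °C.
Change = 8.6450 − 7.0910 = 1.55 °C.

1.55 °C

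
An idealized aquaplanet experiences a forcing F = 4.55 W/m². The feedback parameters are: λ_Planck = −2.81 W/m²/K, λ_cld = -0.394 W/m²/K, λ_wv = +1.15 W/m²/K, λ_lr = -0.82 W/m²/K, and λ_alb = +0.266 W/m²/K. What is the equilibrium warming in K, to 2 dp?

Net feedback parameter λ = (−2.81) + (-0.394) + (+1.15) + (-0.82) + (+0.266) = -2.608 W/m²/K.
ΔT = −F/λ = −4.55/(-2.608) = 1.74 K.

1.74 K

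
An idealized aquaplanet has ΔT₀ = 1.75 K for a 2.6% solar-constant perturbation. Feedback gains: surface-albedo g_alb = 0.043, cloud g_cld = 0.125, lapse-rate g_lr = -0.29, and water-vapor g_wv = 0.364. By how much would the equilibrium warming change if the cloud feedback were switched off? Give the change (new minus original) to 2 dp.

-0.33 K

Original: g = 0.242, ΔT = 1.75/(1−0.242) = 2.3087 K.
Without cloud: g' = 0.117, ΔT' = 1.75/(1−0.117) = 1.9819 K.
Change = 1.9819 − 2.3087 = -0.33 K.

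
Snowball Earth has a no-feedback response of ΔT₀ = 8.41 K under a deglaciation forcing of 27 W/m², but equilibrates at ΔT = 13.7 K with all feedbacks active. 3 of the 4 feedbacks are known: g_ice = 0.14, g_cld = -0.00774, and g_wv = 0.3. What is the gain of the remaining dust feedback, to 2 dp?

Amplification A = ΔT/ΔT₀ = 13.7/8.41 = 1.629.
Total gain g = 1 − 1/A = 1 − 1/1.629 = 0.3861.
Known gains sum to 0.14 − 0.00774 + 0.3 = 0.43226.
g_dust = 0.3861 − 0.43226 = -0.05.

-0.05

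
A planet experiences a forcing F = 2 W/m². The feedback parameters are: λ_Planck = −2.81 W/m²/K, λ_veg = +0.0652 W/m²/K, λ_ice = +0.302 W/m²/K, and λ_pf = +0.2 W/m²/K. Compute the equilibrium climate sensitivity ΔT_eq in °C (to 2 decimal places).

0.89 °C

Net feedback parameter λ = (−2.81) + (+0.0652) + (+0.302) + (+0.2) = -2.2428 W/m²/K.
ΔT = −F/λ = −2/(-2.2428) = 0.89 °C.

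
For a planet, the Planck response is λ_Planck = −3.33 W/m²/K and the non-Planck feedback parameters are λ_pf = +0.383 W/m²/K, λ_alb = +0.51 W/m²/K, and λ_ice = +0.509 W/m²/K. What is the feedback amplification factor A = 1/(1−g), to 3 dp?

Convert to gains: g_pf = 0.383/3.33 = 0.115; g_alb = 0.51/3.33 = 0.1532; g_ice = 0.509/3.33 = 0.1529.
Total gain g = 0.4211.
A = 1/(1 − 0.4211) = 1.727.

1.727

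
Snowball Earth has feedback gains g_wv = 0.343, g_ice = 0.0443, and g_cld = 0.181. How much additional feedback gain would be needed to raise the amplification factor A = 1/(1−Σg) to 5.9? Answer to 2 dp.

Current total gain = 0.5683.
Target gain for A = 5.9: g* = 1 − 1/5.9 = 0.8305.
Additional gain needed = 0.8305 − 0.5683 = 0.26.

0.26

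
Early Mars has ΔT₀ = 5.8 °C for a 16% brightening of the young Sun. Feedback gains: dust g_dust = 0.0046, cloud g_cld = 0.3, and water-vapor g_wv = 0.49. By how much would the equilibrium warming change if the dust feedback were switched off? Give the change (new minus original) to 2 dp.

-0.62 °C

Original: g = 0.7946, ΔT = 5.8/(1−0.7946) = 28.2376 °C.
Without dust: g' = 0.79, ΔT' = 5.8/(1−0.79) = 27.6190 °C.
Change = 27.6190 − 28.2376 = -0.62 °C.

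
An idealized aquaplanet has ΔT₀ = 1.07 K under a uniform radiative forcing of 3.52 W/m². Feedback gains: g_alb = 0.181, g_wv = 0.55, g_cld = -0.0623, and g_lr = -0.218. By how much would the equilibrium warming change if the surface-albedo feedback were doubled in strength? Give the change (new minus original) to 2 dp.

0.96 K

Original: g = 0.4507, ΔT = 1.07/(1−0.4507) = 1.9479 K.
With doubled surface-albedo: g' = 0.6317, ΔT' = 1.07/(1−0.6317) = 2.9052 K.
Change = 2.9052 − 1.9479 = 0.96 K.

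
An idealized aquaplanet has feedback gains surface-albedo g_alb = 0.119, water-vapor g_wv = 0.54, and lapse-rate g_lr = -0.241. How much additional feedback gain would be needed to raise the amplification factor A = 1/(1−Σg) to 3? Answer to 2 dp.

Current total gain = 0.418.
Target gain for A = 3: g* = 1 − 1/3 = 0.6667.
Additional gain needed = 0.6667 − 0.418 = 0.25.

0.25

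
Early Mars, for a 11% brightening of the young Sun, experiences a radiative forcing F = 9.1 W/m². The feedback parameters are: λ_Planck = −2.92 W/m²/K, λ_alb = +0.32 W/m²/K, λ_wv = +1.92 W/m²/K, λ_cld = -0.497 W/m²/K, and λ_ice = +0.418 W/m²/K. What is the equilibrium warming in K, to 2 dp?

Net feedback parameter λ = (−2.92) + (+0.32) + (+1.92) + (-0.497) + (+0.418) = -0.759 W/m²/K.
ΔT = −F/λ = −9.1/(-0.759) = 11.99 K.

11.99 K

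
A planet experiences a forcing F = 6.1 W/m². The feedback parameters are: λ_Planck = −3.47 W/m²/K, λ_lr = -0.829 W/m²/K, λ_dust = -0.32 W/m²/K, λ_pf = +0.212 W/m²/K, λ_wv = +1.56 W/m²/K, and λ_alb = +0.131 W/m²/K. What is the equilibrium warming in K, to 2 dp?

2.25 K

Net feedback parameter λ = (−3.47) + (-0.829) + (-0.32) + (+0.212) + (+1.56) + (+0.131) = -2.716 W/m²/K.
ΔT = −F/λ = −6.1/(-2.716) = 2.25 K.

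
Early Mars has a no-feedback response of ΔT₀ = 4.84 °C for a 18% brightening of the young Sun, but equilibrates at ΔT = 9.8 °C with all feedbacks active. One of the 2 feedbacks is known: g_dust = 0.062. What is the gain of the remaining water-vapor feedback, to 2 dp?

0.44

Amplification A = ΔT/ΔT₀ = 9.8/4.84 = 2.025.
Total gain g = 1 − 1/A = 1 − 1/2.025 = 0.5062.
The known gain is 0.062.
g_wv = 0.5062 − 0.062 = 0.44.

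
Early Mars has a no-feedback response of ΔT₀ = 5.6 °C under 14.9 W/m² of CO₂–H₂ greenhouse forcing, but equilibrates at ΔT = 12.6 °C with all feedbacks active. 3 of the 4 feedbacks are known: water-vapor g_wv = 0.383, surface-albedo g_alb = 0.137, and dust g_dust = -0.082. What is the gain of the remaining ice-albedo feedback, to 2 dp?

0.12

Amplification A = ΔT/ΔT₀ = 12.6/5.6 = 2.25.
Total gain g = 1 − 1/A = 1 − 1/2.25 = 0.5556.
Known gains sum to 0.383 + 0.137 − 0.082 = 0.438.
g_ice = 0.5556 − 0.438 = 0.12.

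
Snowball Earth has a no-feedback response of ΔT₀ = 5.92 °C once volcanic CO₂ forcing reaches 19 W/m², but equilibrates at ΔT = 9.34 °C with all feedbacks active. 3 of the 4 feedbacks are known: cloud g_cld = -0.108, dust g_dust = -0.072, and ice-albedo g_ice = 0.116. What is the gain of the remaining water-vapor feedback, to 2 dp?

Amplification A = ΔT/ΔT₀ = 9.34/5.92 = 1.578.
Total gain g = 1 − 1/A = 1 − 1/1.578 = 0.3663.
Known gains sum to -0.108 − 0.072 + 0.116 = -0.064.
g_wv = 0.3663 + 0.064 = 0.43.

0.43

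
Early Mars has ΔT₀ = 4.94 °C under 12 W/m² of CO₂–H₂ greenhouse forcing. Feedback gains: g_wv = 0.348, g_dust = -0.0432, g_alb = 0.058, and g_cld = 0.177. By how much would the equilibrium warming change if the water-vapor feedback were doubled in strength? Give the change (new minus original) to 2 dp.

Original: g = 0.5398, ΔT = 4.94/(1−0.5398) = 10.7345 °C.
With doubled water-vapor: g' = 0.8878, ΔT' = 4.94/(1−0.8878) = 44.0285 °C.
Change = 44.0285 − 10.7345 = 33.29 °C.

33.29 °C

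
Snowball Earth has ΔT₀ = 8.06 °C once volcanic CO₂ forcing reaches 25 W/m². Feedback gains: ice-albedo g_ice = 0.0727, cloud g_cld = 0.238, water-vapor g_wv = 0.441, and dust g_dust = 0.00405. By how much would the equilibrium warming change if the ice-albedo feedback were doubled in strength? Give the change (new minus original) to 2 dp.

13.98 °C

Original: g = 0.75575, ΔT = 8.06/(1−0.75575) = 32.9990 °C.
With doubled ice-albedo: g' = 0.82845, ΔT' = 8.06/(1−0.82845) = 46.9834 °C.
Change = 46.9834 − 32.9990 = 13.98 °C.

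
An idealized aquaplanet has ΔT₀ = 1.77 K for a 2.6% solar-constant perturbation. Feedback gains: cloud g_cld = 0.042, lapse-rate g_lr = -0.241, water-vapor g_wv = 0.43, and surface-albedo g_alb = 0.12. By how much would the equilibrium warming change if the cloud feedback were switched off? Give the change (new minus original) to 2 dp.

-0.17 K

Original: g = 0.351, ΔT = 1.77/(1−0.351) = 2.7273 K.
Without cloud: g' = 0.309, ΔT' = 1.77/(1−0.309) = 2.5615 K.
Change = 2.5615 − 2.7273 = -0.17 K.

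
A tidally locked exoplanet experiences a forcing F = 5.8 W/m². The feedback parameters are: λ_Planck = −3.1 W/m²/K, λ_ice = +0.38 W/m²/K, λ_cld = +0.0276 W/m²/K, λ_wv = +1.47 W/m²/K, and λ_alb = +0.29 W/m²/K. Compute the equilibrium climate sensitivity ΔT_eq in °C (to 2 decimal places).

6.22 °C

Net feedback parameter λ = (−3.1) + (+0.38) + (+0.0276) + (+1.47) + (+0.29) = -0.9324 W/m²/K.
ΔT = −F/λ = −5.8/(-0.9324) = 6.22 °C.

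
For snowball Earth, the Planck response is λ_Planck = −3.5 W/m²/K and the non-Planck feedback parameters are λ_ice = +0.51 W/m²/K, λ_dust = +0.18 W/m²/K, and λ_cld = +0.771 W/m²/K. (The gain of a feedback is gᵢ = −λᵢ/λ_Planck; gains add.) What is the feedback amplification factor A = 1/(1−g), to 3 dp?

1.717

Convert to gains: g_ice = 0.51/3.5 = 0.1457; g_dust = 0.18/3.5 = 0.05143; g_cld = 0.771/3.5 = 0.2203.
Total gain g = 0.41743.
A = 1/(1 − 0.41743) = 1.717.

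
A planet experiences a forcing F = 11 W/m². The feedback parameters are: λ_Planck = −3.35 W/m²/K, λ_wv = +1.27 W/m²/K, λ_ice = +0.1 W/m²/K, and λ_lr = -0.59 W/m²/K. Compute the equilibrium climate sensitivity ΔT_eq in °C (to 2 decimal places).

4.28 °C

Net feedback parameter λ = (−3.35) + (+1.27) + (+0.1) + (-0.59) = -2.57 W/m²/K.
ΔT = −F/λ = −11/(-2.57) = 4.28 °C.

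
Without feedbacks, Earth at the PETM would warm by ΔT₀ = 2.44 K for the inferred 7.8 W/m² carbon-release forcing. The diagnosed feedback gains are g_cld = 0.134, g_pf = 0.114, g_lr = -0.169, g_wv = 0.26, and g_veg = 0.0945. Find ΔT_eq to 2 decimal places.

Total gain g = 0.134 + 0.114 − 0.169 + 0.26 + 0.0945 = 0.4335.
Amplification A = 1/(1 − 0.4335) = 1.765.
ΔT = 2.44 × 1.765 = 4.31 K.

4.31 K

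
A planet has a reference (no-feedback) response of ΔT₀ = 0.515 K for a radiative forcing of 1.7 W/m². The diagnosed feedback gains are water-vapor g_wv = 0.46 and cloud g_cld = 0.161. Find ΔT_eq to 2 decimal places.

Total gain g = 0.46 + 0.161 = 0.621.
Amplification A = 1/(1 − 0.621) = 2.639.
ΔT = 0.515 × 2.639 = 1.36 K.

1.36 K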